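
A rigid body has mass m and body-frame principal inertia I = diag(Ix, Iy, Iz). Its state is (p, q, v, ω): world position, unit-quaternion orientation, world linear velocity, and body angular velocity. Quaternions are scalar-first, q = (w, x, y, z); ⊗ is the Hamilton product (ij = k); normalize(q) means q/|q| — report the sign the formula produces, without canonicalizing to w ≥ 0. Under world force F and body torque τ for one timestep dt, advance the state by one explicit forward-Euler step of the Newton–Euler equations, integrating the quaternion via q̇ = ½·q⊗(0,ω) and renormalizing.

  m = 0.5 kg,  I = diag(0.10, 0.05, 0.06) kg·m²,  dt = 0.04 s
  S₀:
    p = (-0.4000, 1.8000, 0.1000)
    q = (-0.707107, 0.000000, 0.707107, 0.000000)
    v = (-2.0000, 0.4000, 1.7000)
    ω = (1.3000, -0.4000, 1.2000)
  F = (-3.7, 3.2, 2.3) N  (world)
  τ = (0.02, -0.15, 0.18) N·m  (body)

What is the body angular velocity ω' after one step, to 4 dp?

ω' = (1.3099, -0.5699, 1.3027)

precession coupling ω×(Iω) = (-0.0048, 0.0624, 0.0260)
α = I⁻¹(τ − ω×Iω) = (0.2480, -4.2480, 2.5667)
ω + α·dt = (1.3099, -0.5699, 1.3027)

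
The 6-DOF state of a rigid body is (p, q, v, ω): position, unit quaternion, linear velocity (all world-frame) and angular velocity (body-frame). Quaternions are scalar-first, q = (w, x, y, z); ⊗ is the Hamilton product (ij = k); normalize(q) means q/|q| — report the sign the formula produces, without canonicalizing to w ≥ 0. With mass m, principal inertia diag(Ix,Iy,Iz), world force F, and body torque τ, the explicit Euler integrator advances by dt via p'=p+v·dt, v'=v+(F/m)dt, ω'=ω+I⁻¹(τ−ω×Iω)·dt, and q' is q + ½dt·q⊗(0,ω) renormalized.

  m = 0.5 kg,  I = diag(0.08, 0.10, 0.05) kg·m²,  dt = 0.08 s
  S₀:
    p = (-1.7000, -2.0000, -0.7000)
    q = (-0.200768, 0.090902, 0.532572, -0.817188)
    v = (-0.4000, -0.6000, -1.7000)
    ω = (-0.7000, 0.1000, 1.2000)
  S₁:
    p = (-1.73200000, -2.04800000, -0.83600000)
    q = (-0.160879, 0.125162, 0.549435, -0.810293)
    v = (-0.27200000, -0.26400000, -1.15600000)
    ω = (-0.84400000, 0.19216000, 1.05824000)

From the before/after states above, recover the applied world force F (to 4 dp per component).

F = (0.8000, 2.1000, 3.4000)

Δv = v₁−v₀ = (0.12800000, 0.33600000, 0.54400000)
applied force F = (0.8000, 2.1000, 3.4000)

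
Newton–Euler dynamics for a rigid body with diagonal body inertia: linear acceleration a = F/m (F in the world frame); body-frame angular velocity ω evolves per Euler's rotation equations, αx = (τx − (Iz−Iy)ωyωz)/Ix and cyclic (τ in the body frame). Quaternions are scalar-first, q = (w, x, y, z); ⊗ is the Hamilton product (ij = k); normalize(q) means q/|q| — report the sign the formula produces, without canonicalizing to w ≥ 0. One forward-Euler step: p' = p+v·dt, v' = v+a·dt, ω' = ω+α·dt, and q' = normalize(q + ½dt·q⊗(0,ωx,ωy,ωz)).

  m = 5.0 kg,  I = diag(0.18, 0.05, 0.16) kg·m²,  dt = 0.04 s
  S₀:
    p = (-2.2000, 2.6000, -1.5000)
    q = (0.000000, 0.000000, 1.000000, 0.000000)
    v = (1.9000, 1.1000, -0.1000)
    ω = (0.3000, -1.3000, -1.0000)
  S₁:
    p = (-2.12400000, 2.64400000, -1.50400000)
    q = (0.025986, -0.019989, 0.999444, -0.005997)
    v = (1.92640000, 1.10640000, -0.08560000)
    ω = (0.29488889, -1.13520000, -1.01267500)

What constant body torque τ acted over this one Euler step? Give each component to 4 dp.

ω₁ − ω₀ = (-0.00511111, 0.16480000, -0.01267500)
ω₀×(Iω₀) = (0.1430, -0.0060, 0.0507)
τ = I·(Δω/dt) + ω₀×(Iω₀) = (0.1200, 0.2000, 0.0000)

τ = (0.1200, 0.2000, 0.0000)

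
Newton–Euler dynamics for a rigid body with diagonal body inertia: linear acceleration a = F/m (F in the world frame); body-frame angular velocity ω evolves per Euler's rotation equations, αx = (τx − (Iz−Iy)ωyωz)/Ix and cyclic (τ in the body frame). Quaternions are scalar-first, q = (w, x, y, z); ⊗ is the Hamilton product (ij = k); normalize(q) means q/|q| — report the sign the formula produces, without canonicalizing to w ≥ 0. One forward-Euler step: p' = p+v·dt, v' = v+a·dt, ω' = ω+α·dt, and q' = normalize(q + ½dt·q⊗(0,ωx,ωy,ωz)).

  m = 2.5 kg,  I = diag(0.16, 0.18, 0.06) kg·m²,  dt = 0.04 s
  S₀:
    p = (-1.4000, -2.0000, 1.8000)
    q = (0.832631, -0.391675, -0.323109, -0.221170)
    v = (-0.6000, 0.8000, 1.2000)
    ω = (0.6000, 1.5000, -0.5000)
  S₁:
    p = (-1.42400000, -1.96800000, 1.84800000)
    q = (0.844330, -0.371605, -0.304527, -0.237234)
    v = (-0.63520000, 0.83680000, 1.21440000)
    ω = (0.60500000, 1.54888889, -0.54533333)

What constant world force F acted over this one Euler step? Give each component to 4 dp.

v₁ − v₀ = (-0.03520000, 0.03680000, 0.01440000)
F = m·Δv/dt = (-2.2000, 2.3000, 0.9000)

F = (-2.2000, 2.3000, 0.9000)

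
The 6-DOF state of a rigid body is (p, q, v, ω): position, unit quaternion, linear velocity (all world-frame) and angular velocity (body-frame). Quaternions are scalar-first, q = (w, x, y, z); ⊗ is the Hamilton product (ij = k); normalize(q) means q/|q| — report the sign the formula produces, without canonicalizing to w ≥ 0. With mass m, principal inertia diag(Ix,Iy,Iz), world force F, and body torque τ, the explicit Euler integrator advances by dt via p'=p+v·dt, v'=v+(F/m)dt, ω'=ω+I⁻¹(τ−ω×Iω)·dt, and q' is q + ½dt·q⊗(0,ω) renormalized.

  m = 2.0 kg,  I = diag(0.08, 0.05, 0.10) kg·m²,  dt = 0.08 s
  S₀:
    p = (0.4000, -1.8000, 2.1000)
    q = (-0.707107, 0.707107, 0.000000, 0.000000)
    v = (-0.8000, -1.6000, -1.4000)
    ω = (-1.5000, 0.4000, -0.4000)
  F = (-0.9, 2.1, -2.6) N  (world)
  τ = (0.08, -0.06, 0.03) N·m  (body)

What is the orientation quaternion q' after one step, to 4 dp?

q⊗(0,ω) = (1.0606605, 1.0606605, 0.0000000, 0.5656856)
q + ½dt·q⊗(0,ω), renormalized = (-0.6633, 0.7480, 0.0000, 0.0226)

q' = (-0.6633, 0.7480, 0.0000, 0.0226)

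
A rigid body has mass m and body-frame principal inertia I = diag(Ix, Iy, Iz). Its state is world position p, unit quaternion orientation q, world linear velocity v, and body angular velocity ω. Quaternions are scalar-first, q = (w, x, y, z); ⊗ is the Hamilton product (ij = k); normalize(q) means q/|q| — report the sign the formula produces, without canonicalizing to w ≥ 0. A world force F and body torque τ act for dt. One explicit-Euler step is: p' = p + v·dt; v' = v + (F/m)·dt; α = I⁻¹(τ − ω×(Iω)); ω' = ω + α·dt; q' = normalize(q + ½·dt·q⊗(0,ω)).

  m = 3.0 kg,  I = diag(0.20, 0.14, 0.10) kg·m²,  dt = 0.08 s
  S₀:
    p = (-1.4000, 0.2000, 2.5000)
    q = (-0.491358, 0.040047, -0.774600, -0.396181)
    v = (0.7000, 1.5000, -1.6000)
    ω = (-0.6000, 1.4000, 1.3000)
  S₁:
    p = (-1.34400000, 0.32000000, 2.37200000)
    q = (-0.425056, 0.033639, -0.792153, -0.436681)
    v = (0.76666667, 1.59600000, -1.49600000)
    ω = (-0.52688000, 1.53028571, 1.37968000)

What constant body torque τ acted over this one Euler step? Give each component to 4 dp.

τ = (0.1100, 0.1500, 0.1500)

Δω = ω₁−ω₀ = (0.07312000, 0.13028571, 0.07968000)
precession coupling = (-0.0728, -0.0780, 0.0504)
applied torque τ = (0.1100, 0.1500, 0.1500)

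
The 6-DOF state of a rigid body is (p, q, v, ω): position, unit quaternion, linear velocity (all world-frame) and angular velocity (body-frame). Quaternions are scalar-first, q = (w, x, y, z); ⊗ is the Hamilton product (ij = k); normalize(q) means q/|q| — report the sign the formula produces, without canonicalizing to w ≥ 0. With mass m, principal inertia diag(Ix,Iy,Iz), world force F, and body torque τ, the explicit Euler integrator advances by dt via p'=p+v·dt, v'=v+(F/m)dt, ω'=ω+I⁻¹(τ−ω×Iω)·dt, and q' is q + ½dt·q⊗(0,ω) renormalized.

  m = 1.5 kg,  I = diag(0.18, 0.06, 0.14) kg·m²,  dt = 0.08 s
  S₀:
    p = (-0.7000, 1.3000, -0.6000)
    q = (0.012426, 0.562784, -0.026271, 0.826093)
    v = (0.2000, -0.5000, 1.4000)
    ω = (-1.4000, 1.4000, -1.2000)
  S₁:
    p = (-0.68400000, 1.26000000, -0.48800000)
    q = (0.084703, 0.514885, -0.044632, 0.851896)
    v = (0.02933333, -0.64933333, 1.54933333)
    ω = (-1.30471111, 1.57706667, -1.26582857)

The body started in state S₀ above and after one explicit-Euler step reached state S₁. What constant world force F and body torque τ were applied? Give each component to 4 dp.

F = (-3.2000, -2.8000, 2.8000)
τ = (0.0800, 0.2000, 0.1200)

Δω = ω₁−ω₀ = (0.09528889, 0.17706667, -0.06582857)
gyro term ω₀×Iω₀ = (-0.1344, 0.0672, 0.2352)
I·α + gyro = (0.0800, 0.2000, 0.1200)
v₁ − v₀ = (-0.17066667, -0.14933333, 0.14933333)
applied force F = (-3.2000, -2.8000, 2.8000)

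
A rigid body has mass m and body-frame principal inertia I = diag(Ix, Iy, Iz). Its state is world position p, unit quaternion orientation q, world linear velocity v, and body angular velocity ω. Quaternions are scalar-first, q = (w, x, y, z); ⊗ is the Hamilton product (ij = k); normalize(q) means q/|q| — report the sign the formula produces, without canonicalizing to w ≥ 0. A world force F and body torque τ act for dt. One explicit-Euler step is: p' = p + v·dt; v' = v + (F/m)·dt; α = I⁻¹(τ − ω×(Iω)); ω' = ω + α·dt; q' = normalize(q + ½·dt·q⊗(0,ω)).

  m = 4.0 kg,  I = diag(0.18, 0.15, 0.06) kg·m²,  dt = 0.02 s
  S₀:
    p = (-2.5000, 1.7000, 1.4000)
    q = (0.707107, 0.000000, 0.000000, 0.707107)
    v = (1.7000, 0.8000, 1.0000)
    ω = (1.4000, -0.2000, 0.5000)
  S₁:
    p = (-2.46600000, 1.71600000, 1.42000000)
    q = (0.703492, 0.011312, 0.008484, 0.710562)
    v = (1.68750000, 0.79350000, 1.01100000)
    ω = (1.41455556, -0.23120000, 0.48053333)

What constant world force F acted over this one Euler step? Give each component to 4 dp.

v₁ − v₀ = (-0.01250000, -0.00650000, 0.01100000)
F = m·Δv/dt = (-2.5000, -1.3000, 2.2000)

F = (-2.5000, -1.3000, 2.2000)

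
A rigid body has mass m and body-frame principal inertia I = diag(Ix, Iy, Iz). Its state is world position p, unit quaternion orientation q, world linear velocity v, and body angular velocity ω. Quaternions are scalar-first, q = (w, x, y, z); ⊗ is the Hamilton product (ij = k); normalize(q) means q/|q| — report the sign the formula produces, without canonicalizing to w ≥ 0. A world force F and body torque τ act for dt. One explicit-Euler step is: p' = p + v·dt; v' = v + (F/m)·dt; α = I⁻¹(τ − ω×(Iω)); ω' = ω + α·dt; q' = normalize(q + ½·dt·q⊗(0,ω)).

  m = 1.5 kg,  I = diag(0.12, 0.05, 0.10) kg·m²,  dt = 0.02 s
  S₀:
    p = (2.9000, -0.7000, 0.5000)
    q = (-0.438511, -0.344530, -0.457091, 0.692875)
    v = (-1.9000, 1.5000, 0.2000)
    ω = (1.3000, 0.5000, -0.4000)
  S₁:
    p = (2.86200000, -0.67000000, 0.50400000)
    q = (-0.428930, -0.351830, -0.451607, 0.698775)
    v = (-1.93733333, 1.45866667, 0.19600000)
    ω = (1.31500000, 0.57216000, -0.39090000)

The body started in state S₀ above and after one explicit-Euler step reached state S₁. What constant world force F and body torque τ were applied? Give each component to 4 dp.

ω₁ − ω₀ = (0.01500000, 0.07216000, 0.00910000)
precession coupling = (-0.0100, -0.0104, -0.0455)
applied torque τ = (0.0800, 0.1700, 0.0000)
Δv = v₁−v₀ = (-0.03733333, -0.04133333, -0.00400000)
F = m·Δv/dt = (-2.8000, -3.1000, -0.3000)

F = (-2.8000, -3.1000, -0.3000)
τ = (0.0800, 0.1700, 0.0000)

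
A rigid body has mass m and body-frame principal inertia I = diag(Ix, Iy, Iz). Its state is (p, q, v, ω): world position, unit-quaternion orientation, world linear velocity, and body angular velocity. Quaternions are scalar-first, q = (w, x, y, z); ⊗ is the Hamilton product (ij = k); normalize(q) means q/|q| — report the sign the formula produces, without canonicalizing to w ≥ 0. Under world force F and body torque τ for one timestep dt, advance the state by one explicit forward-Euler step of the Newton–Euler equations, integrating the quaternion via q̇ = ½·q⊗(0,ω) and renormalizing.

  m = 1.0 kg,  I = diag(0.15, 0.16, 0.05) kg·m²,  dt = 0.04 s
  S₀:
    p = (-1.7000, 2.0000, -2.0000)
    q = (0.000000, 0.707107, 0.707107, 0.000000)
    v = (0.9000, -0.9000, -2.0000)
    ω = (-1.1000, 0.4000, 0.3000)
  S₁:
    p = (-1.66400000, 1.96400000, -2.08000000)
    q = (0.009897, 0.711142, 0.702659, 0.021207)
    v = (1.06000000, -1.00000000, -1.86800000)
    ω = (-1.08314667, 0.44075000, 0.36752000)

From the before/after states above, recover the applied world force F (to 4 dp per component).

F = (4.0000, -2.5000, 3.3000)

v₁ − v₀ = (0.16000000, -0.10000000, 0.13200000)
F = m·Δv/dt = (4.0000, -2.5000, 3.3000)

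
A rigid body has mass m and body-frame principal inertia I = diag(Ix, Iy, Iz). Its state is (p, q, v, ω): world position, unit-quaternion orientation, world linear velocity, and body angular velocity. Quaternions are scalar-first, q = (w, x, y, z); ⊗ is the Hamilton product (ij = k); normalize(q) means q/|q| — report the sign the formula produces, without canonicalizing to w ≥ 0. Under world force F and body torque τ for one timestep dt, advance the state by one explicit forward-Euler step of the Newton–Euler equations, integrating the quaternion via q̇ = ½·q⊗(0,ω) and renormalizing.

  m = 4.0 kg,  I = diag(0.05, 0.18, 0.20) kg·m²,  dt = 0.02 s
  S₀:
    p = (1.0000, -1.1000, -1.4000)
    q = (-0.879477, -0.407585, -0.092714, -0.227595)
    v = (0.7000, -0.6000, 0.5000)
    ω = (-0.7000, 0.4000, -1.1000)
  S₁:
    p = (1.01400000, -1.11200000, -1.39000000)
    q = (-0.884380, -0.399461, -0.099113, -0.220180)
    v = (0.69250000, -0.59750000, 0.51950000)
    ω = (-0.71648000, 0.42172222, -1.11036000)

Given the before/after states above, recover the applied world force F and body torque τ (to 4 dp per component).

rate change Δω = (-0.01648000, 0.02172222, -0.01036000)
ω₀×(Iω₀) = (-0.0088, -0.1155, -0.0364)
I·α + gyro = (-0.0500, 0.0800, -0.1400)
v₁ − v₀ = (-0.00750000, 0.00250000, 0.01950000)
F = m·Δv/dt = (-1.5000, 0.5000, 3.9000)

F = (-1.5000, 0.5000, 3.9000)
τ = (-0.0500, 0.0800, -0.1400)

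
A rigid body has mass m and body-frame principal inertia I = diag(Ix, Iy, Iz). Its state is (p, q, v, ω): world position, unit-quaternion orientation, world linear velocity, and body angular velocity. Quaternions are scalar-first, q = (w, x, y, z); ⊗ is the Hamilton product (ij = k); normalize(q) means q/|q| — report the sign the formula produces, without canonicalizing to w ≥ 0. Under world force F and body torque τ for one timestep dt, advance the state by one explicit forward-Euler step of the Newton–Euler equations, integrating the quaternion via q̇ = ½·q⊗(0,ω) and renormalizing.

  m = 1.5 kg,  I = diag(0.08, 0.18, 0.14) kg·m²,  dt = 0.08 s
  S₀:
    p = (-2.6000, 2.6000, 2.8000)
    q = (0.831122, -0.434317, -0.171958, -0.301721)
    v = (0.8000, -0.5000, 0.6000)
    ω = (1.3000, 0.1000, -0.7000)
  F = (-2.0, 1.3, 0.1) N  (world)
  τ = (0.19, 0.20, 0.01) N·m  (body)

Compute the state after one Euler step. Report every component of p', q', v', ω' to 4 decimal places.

linear accel F/m = (-1.3333, 0.8667, 0.0667)
new position p' = (-2.5360, 2.5600, 2.8480)
v + (F/m)dt = (0.6933, -0.4307, 0.6053)
gyro term ω×Iω = (0.0028, 0.0546, 0.0130)
(τ − ω×Iω)/I = (2.3400, 0.8078, -0.0214)
ω' = ω + α·dt = (1.4872, 0.1646, -0.7017)
2q̇ = q⊗(0,ω) = (0.3706032, 1.2310013, -0.6131470, -0.4016717)
q + ½dt·q⊗(0,ω), renormalized = (0.8445, -0.3844, -0.1961, -0.3172)

p' = (-2.5360, 2.5600, 2.8480)
q' = (0.8445, -0.3844, -0.1961, -0.3172)
v' = (0.6933, -0.4307, 0.6053)
ω' = (1.4872, 0.1646, -0.7017)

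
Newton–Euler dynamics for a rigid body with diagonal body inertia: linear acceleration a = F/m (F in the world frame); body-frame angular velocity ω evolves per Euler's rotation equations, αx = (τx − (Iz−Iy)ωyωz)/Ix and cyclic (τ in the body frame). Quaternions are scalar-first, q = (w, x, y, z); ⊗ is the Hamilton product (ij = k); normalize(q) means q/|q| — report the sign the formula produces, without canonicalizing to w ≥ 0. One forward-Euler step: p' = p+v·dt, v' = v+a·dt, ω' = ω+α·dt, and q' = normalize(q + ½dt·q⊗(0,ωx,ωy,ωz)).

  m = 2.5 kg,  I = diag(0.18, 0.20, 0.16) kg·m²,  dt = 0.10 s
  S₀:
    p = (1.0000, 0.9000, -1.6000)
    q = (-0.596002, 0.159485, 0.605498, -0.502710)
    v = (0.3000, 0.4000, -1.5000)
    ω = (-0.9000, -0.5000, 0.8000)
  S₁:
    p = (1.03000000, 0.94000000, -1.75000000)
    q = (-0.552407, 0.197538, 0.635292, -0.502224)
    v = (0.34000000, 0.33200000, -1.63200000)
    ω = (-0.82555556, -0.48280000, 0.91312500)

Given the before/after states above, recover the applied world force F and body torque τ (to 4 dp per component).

F = (1.0000, -1.7000, -3.3000)
τ = (0.1500, 0.0200, 0.1900)

rate change Δω = (0.07444444, 0.01720000, 0.11312500)
ω₀×(Iω₀) = (0.0160, -0.0144, 0.0090)
I·α + gyro = (0.1500, 0.0200, 0.1900)
velocity change Δv = (0.04000000, -0.06800000, -0.13200000)
applied force F = (1.0000, -1.7000, -3.3000)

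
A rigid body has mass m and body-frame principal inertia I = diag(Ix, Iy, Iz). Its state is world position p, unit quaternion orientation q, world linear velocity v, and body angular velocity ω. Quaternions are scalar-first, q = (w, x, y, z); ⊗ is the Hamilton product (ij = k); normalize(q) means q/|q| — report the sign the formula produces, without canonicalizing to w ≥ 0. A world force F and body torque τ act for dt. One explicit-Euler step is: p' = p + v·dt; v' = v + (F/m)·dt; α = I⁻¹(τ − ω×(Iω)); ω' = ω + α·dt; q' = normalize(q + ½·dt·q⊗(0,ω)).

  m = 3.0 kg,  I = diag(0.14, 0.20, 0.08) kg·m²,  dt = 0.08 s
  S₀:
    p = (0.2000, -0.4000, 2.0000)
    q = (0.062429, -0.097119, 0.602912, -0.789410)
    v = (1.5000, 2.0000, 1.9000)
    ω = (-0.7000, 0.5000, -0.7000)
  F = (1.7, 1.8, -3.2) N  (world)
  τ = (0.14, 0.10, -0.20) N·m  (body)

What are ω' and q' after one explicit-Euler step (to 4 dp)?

ω×(Iω) gyroscopic = (0.0420, 0.0294, -0.0210)
α = I⁻¹(τ − ω×Iω) = (0.7000, 0.3530, -2.2375)
new body rate ω' = (-0.6440, 0.5282, -0.8790)
Hamilton product q⊗(0,ω) = (-0.9220263, -0.0710337, 0.5158182, 0.3297786)
q' = normalize(q + ½dt·q⊗(0,ω)) = (0.0255, -0.0999, 0.6229, -0.7755)

ω' = (-0.6440, 0.5282, -0.8790)
q' = (0.0255, -0.0999, 0.6229, -0.7755)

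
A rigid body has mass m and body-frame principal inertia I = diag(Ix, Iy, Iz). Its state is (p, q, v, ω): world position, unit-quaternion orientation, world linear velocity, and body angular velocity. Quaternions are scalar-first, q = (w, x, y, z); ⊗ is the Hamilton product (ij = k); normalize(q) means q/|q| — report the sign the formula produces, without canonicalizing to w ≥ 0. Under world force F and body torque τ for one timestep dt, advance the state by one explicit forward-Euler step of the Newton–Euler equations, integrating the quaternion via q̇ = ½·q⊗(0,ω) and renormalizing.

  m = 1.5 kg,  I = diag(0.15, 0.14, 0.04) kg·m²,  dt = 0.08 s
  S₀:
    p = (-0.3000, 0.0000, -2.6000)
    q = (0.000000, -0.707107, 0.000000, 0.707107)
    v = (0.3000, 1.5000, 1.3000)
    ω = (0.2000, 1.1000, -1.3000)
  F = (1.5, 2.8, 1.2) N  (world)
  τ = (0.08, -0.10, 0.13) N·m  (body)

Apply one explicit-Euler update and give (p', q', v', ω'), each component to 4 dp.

p + v·dt = (-0.2760, 0.1200, -2.4960)
v + (F/m)dt = (0.3800, 1.6493, 1.3640)
ω×(Iω) gyroscopic = (0.1430, -0.0286, -0.0022)
(τ − ω×Iω)/I = (-0.4200, -0.5100, 3.3050)
ω' = ω + α·dt = (0.1664, 1.0592, -1.0356)
2q̇ = q⊗(0,ω) = (1.0606605, -0.7778177, -0.7778177, -0.7778177)
updated quaternion q' = (0.0423, -0.7365, -0.0310, 0.6744)

p' = (-0.2760, 0.1200, -2.4960)
q' = (0.0423, -0.7365, -0.0310, 0.6744)
v' = (0.3800, 1.6493, 1.3640)
ω' = (0.1664, 1.0592, -1.0356)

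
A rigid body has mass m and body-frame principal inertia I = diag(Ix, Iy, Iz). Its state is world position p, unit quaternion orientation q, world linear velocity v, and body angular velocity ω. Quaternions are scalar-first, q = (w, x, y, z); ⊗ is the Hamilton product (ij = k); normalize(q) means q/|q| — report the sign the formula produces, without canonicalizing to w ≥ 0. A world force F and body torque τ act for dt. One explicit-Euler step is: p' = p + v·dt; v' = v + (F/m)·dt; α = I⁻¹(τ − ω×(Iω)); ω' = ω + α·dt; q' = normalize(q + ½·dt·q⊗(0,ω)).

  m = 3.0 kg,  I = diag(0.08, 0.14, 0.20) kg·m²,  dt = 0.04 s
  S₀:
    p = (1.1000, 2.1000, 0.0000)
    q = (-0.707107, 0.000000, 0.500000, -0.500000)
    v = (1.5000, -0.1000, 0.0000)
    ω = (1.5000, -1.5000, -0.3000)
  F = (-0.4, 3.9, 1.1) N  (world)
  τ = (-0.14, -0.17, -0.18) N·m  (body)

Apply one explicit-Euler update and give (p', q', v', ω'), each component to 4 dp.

p' = (1.1600, 2.0960, 0.0000)
q' = (-0.6945, -0.0392, 0.5057, -0.5103)
v' = (1.4947, -0.0480, 0.0147)
ω' = (1.4165, -1.5640, -0.3090)

ω×(Iω) gyroscopic = (0.0270, 0.0540, -0.1350)
α = I⁻¹(τ − ω×Iω) = (-2.0875, -1.6000, -0.2250)
new body rate ω' = (1.4165, -1.5640, -0.3090)
q⊗(0,ω) = (0.6000000, -1.9606605, 0.3106605, -0.5378679)
q' = normalize(q + ½dt·q⊗(0,ω)) = (-0.6945, -0.0392, 0.5057, -0.5103)
p' = p + v·dt = (1.1600, 2.0960, 0.0000)
new velocity v' = (1.4947, -0.0480, 0.0147)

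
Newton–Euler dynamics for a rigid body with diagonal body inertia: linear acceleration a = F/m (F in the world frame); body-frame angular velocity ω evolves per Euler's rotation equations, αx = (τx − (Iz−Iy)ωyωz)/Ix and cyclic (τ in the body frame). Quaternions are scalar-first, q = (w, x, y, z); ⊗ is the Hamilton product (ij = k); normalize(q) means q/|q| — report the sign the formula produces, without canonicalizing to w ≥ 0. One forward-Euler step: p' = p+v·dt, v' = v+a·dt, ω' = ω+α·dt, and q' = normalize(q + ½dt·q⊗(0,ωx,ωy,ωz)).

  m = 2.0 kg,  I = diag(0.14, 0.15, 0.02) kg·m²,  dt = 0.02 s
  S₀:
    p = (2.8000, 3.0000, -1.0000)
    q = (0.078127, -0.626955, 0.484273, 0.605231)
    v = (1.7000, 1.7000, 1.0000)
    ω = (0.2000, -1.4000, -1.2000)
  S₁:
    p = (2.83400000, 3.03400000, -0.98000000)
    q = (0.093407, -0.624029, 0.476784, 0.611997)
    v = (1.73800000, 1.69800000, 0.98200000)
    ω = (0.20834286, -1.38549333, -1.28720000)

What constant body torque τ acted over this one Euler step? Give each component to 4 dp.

τ = (-0.1600, 0.0800, -0.0900)

ω₁ − ω₀ = (0.00834286, 0.01450667, -0.08720000)
gyro term ω₀×Iω₀ = (-0.2184, -0.0288, -0.0028)
applied torque τ = (-0.1600, 0.0800, -0.0900)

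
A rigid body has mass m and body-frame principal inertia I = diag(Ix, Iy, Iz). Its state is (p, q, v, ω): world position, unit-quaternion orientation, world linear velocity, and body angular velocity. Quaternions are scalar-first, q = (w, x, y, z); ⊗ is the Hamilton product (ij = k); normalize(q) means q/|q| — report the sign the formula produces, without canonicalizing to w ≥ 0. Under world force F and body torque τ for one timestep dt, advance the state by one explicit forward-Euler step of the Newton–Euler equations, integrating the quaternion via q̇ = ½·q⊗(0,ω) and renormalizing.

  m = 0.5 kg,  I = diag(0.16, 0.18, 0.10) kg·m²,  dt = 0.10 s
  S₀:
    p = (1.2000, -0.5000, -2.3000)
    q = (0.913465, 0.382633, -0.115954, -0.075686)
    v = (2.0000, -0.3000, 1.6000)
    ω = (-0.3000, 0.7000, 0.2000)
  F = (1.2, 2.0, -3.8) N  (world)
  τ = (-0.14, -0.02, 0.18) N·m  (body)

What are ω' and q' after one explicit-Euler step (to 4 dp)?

ω×(Iω) gyroscopic = (-0.0112, -0.0036, -0.0042)
α = I⁻¹(τ − ω×Iω) = (-0.8050, -0.0911, 1.8420)
ω' = ω + α·dt = (-0.3805, 0.6909, 0.3842)
Hamilton product q⊗(0,ω) = (0.2110949, -0.2442501, 0.5856047, 0.4157499)
q + ½dt·q⊗(0,ω), renormalized = (0.9233, 0.3701, -0.0866, -0.0549)

ω' = (-0.3805, 0.6909, 0.3842)
q' = (0.9233, 0.3701, -0.0866, -0.0549)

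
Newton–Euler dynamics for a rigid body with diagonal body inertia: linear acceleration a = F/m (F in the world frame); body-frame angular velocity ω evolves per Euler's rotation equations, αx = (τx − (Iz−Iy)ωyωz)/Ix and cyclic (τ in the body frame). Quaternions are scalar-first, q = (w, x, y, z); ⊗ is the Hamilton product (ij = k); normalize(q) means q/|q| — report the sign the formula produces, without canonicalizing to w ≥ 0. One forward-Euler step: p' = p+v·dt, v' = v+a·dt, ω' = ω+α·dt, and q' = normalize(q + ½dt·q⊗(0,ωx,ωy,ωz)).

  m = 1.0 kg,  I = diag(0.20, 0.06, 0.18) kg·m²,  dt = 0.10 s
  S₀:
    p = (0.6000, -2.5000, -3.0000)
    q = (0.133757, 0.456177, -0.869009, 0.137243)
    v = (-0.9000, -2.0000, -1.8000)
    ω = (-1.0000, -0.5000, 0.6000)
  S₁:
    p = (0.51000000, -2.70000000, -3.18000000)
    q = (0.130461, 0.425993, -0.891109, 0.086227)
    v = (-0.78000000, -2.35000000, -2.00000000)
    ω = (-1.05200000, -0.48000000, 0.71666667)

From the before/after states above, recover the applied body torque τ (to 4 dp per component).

ω₁ − ω₀ = (-0.05200000, 0.02000000, 0.11666667)
applied torque τ = (-0.1400, 0.0000, 0.1400)

τ = (-0.1400, 0.0000, 0.1400)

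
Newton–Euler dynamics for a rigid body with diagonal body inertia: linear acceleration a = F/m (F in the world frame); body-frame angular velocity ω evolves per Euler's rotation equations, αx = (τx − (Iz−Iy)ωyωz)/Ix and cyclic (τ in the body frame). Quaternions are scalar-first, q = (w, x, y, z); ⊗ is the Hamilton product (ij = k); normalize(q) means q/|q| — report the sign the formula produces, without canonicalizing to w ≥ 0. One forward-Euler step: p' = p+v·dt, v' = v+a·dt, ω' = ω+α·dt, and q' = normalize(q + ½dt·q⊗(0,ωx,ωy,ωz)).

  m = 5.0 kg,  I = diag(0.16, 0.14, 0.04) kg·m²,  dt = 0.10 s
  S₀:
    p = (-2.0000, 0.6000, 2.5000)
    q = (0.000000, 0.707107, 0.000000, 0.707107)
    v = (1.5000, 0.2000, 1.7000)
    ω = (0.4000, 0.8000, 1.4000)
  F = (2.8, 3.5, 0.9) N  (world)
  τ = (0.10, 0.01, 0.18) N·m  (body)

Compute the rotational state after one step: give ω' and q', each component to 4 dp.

ω×(Iω) gyroscopic = (-0.1120, 0.0672, -0.0064)
α = I⁻¹(τ − ω×Iω) = (1.3250, -0.4086, 4.6600)
ω' = ω + α·dt = (0.5325, 0.7591, 1.8660)
2q̇ = q⊗(0,ω) = (-1.2727926, -0.5656856, -0.7071070, 0.5656856)
q + ½dt·q⊗(0,ω), renormalized = (-0.0634, 0.6765, -0.0352, 0.7329)

ω' = (0.5325, 0.7591, 1.8660)
q' = (-0.0634, 0.6765, -0.0352, 0.7329)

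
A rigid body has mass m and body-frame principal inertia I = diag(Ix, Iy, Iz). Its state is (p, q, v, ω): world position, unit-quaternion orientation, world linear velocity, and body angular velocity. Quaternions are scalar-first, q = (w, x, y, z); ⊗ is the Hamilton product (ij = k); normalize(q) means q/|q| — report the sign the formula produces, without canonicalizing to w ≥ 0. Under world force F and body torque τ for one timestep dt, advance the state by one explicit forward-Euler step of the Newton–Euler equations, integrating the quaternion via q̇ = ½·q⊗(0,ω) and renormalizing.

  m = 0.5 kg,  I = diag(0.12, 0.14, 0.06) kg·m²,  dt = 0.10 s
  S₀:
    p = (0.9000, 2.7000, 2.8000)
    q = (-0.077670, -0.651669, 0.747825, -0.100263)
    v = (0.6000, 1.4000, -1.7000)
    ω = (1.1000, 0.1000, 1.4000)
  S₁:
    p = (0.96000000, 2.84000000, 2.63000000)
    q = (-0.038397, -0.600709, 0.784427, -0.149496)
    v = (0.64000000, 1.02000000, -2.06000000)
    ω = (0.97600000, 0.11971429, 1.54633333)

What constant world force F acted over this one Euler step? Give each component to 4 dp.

velocity change Δv = (0.04000000, -0.38000000, -0.36000000)
applied force F = (0.2000, -1.9000, -1.8000)

F = (0.2000, -1.9000, -1.8000)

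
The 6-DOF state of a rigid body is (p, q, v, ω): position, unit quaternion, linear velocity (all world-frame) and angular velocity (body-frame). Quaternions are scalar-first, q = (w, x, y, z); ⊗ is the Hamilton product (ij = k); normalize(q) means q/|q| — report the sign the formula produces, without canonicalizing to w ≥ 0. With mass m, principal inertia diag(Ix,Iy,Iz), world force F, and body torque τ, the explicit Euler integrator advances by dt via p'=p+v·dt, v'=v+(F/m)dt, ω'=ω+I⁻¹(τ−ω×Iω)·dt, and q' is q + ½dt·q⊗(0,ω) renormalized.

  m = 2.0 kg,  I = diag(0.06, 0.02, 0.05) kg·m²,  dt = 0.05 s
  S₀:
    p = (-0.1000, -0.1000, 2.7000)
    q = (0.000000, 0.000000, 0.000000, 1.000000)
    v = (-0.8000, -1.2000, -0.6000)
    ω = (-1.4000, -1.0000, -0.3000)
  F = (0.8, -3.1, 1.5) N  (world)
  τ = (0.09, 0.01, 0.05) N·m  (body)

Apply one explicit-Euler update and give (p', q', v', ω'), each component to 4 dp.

p' = (-0.1400, -0.1600, 2.6700)
q' = (0.0075, 0.0250, -0.0350, 0.9990)
v' = (-0.7800, -1.2775, -0.5625)
ω' = (-1.3325, -0.9855, -0.1940)

new position p' = (-0.1400, -0.1600, 2.6700)
v' = v + a·dt = (-0.7800, -1.2775, -0.5625)
precession coupling ω×(Iω) = (0.0090, 0.0042, -0.0560)
α = I⁻¹(τ − ω×Iω) = (1.3500, 0.2900, 2.1200)
ω' = ω + α·dt = (-1.3325, -0.9855, -0.1940)
Hamilton product q⊗(0,ω) = (0.3000000, 1.0000000, -1.4000000, 0.0000000)
q + ½dt·q⊗(0,ω), renormalized = (0.0075, 0.0250, -0.0350, 0.9990)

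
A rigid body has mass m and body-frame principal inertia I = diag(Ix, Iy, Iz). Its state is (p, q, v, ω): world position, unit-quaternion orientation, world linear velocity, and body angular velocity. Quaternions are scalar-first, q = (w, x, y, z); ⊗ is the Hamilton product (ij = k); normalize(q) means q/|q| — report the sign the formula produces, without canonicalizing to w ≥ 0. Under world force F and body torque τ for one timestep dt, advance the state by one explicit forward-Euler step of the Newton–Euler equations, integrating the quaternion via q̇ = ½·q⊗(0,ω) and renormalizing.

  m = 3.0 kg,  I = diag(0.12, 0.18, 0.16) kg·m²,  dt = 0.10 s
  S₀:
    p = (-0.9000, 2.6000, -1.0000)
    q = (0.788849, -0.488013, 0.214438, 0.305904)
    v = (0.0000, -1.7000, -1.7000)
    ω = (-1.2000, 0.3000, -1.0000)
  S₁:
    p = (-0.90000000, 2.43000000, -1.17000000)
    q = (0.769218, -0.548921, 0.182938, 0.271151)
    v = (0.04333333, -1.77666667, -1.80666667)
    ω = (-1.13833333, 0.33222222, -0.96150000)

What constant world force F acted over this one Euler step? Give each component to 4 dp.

Δv = v₁−v₀ = (0.04333333, -0.07666667, -0.10666667)
applied force F = (1.3000, -2.3000, -3.2000)

F = (1.3000, -2.3000, -3.2000)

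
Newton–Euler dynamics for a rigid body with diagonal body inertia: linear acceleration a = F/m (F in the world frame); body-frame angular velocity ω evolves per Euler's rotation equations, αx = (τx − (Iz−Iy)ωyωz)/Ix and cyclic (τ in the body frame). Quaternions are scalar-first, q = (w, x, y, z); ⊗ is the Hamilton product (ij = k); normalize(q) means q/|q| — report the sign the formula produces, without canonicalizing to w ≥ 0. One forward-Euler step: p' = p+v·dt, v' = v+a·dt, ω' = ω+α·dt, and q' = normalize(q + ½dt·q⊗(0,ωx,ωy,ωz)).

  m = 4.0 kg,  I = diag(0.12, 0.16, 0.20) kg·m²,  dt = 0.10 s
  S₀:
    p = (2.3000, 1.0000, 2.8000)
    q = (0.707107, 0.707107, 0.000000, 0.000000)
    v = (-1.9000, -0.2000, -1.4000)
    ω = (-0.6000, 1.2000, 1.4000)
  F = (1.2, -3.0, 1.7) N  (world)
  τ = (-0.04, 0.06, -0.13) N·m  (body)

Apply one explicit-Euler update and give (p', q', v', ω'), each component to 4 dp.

gyro term ω×Iω = (0.0672, 0.0672, -0.0288)
(τ − ω×Iω)/I = (-0.8933, -0.0450, -0.5060)
new body rate ω' = (-0.6893, 1.1955, 1.3494)
Hamilton product q⊗(0,ω) = (0.4242642, -0.4242642, -0.1414214, 1.8384782)
updated quaternion q' = (0.7249, 0.6827, -0.0070, 0.0915)
linear accel F/m = (0.3000, -0.7500, 0.4250)
p' = p + v·dt = (2.1100, 0.9800, 2.6600)
v' = v + a·dt = (-1.8700, -0.2750, -1.3575)

p' = (2.1100, 0.9800, 2.6600)
q' = (0.7249, 0.6827, -0.0070, 0.0915)
v' = (-1.8700, -0.2750, -1.3575)
ω' = (-0.6893, 1.1955, 1.3494)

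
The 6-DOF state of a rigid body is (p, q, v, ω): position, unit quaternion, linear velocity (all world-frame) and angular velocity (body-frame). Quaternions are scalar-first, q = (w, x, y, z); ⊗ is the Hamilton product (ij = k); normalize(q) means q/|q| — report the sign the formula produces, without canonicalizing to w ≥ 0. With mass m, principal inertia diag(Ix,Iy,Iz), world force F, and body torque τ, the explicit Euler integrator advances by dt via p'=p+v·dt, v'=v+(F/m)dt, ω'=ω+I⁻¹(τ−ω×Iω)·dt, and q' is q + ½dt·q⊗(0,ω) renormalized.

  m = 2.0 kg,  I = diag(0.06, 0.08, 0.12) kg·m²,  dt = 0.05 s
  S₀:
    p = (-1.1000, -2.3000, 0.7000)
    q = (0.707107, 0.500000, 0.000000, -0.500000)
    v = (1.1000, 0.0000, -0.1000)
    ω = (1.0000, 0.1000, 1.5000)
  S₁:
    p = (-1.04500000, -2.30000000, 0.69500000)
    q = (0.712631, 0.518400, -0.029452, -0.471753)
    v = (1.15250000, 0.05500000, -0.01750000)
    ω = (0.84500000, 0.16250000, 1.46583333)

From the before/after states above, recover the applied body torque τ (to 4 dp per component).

ω₁ − ω₀ = (-0.15500000, 0.06250000, -0.03416667)
applied torque τ = (-0.1800, 0.0100, -0.0800)

τ = (-0.1800, 0.0100, -0.0800)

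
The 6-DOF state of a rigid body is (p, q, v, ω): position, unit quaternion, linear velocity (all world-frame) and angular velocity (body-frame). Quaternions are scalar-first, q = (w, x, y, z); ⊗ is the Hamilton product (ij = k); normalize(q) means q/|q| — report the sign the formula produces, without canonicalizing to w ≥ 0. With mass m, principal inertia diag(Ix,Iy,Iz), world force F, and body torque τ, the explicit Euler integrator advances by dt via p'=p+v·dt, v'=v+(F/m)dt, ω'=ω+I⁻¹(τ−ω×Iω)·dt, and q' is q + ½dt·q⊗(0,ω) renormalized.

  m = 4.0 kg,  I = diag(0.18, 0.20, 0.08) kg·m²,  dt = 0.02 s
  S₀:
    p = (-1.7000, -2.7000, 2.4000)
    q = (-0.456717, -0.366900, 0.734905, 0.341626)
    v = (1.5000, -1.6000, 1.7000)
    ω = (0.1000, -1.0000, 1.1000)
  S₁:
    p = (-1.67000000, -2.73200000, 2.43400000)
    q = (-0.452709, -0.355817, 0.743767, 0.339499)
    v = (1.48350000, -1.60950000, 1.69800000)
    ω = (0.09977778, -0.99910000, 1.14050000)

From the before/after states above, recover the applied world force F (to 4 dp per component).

velocity change Δv = (-0.01650000, -0.00950000, -0.00200000)
m·(v₁−v₀)/dt = (-3.3000, -1.9000, -0.4000)

F = (-3.3000, -1.9000, -0.4000)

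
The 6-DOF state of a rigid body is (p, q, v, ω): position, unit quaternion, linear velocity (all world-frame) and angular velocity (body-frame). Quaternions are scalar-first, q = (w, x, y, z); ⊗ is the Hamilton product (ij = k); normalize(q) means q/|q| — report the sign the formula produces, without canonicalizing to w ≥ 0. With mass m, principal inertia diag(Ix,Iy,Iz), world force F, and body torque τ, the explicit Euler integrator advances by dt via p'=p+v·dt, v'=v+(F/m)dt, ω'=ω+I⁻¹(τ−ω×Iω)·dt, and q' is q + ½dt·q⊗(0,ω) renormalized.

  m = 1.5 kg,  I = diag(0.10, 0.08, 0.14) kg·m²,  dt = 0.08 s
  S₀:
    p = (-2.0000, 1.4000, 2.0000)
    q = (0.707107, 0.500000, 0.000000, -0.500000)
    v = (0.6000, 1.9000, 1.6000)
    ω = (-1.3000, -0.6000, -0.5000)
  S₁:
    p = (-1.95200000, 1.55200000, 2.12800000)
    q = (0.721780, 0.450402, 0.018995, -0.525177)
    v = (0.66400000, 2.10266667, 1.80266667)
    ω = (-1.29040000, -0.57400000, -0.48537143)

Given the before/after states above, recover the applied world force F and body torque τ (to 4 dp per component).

F = (1.2000, 3.8000, 3.8000)
τ = (0.0300, 0.0000, 0.0100)

Δv = v₁−v₀ = (0.06400000, 0.20266667, 0.20266667)
F = m·Δv/dt = (1.2000, 3.8000, 3.8000)
rate change Δω = (0.00960000, 0.02600000, 0.01462857)
ω₀×(Iω₀) = (0.0180, -0.0260, -0.0156)
τ = I·(Δω/dt) + ω₀×(Iω₀) = (0.0300, 0.0000, 0.0100)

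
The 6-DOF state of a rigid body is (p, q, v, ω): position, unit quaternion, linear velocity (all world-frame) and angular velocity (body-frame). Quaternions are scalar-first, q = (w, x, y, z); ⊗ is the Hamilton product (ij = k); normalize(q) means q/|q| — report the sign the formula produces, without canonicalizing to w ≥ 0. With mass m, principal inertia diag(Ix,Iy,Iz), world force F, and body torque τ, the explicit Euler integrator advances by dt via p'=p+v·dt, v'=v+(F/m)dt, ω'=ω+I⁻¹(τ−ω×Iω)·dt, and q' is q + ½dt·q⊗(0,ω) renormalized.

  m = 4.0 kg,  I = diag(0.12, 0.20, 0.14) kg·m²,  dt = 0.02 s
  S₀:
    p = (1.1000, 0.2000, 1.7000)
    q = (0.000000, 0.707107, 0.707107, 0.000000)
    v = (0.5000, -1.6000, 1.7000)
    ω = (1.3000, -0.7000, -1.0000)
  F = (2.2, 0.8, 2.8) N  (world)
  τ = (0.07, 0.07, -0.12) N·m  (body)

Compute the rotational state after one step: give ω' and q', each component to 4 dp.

α = I⁻¹(τ − ω×Iω) = (0.9333, 0.2200, -0.3371)
ω' = ω + α·dt = (1.3187, -0.6956, -1.0067)
q⊗(0,ω) = (-0.4242642, -0.7071070, 0.7071070, -1.4142140)
q + ½dt·q⊗(0,ω), renormalized = (-0.0042, 0.6999, 0.7141, -0.0141)

ω' = (1.3187, -0.6956, -1.0067)
q' = (-0.0042, 0.6999, 0.7141, -0.0141)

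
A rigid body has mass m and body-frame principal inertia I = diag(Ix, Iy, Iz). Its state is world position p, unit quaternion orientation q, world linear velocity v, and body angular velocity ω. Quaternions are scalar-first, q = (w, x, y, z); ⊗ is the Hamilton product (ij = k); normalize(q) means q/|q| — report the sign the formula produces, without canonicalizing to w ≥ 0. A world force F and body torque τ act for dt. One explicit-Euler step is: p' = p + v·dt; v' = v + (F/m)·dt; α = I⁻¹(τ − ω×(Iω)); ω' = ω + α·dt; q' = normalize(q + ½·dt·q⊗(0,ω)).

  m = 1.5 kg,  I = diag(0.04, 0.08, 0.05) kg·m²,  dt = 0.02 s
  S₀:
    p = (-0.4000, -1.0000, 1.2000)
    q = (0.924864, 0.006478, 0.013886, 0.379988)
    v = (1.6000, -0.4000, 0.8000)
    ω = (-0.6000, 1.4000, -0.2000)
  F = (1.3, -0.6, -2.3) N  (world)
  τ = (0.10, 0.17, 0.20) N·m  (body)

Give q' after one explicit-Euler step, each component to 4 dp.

q' = (0.9254, -0.0044, 0.0246, 0.3783)

2q̇ = q⊗(0,ω) = (0.0604440, -1.0896788, 1.0681124, -0.1675720)
q' = normalize(q + ½dt·q⊗(0,ω)) = (0.9254, -0.0044, 0.0246, 0.3783)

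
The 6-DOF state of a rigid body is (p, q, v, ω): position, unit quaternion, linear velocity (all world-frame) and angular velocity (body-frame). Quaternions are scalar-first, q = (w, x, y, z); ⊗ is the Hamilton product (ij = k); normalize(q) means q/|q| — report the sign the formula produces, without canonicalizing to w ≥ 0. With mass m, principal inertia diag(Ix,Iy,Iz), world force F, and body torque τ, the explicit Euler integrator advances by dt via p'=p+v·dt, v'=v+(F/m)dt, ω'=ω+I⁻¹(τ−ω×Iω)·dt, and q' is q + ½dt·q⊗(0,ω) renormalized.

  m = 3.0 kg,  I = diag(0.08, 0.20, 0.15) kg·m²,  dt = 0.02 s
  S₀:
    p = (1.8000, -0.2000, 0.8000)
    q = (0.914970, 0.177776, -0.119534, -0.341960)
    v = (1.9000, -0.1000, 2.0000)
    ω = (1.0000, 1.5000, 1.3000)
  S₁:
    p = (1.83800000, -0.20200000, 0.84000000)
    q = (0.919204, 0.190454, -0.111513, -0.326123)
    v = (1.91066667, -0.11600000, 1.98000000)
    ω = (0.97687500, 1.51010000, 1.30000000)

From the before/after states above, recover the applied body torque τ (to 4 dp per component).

ω₁ − ω₀ = (-0.02312500, 0.01010000, 0.00000000)
I·α + gyro = (-0.1900, 0.0100, 0.1800)

τ = (-0.1900, 0.0100, 0.1800)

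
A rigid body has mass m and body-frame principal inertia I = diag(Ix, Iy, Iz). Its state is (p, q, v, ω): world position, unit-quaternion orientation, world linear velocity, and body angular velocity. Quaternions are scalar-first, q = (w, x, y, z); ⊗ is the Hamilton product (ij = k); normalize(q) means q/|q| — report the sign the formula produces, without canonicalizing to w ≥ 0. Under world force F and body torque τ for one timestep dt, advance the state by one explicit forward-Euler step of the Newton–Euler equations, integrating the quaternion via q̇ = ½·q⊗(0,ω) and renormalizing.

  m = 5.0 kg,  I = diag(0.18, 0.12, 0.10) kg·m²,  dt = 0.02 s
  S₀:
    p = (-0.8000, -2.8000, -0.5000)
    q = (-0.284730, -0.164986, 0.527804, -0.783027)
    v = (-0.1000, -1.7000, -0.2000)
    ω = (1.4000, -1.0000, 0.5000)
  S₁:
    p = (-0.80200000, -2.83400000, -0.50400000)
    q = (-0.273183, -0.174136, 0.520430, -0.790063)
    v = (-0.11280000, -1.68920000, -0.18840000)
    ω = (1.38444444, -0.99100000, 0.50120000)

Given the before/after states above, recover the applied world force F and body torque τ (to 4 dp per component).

ω₁ − ω₀ = (-0.01555556, 0.00900000, 0.00120000)
applied torque τ = (-0.1300, 0.1100, 0.0900)
velocity change Δv = (-0.01280000, 0.01080000, 0.01160000)
applied force F = (-3.2000, 2.7000, 2.9000)

F = (-3.2000, 2.7000, 2.9000)
τ = (-0.1300, 0.1100, 0.0900)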